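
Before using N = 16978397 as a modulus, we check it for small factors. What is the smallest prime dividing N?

16978397 is odd.
Digit sum 50, not divisible by 3.
Ends in 7: not divisible by 5.
7: 16978397 = 7·2425485 + 2
11: 16978397 = 11·1543490 + 7
13: 16978397 = 13·1306030 + 7
17: 16978397 = 17·998729 + 4
19: 16978397 = 19·893599 + 16
23: 16978397 = 23·738191 + 4
29: 16978397 = 29·585461 + 28
31: 16978397 = 31·547690 + 7
37: 16978397 = 37·458875 + 22
41: 16978397 = 41·414107 + 10
43: 16978397 = 43·394846 + 19
47: 16978397 = 47·361242 + 23
53: 16978397 = 53·320347 + 6
59: 16978397 = 59·287769 + 26
61: 16978397 = 61·278334 + 23
67: 16978397 = 67·253408 + 61
71: 16978397 = 71·239132 + 25
73: 16978397 = 73·232580 + 57
79: 16978397 = 79·214916 + 33
83: 16978397 = 83·204559

83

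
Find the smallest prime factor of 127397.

127397 is odd.
Digit sum 29, not divisible by 3.
Ends in 7: not divisible by 5.
7: 127397 = 7·18199 + 4
11: 127397 = 11·11581 + 6
13: 127397 = 13·9799 + 10
17: 127397 = 17·7493 + 16
19: 127397 = 19·6705 + 2
23: 127397 = 23·5539

23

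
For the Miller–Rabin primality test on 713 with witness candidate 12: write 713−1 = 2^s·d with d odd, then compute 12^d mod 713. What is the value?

633

713 − 1 = 712 = 2^3 · 89, so d = 89.
12^1 ≡ 12 (mod 713)
12^2 ≡ 12^2 = 144 ≡ 144 (mod 713)
12^4 ≡ 144^2 = 20736 ≡ 59 (mod 713)
12^8 ≡ 59^2 = 3481 ≡ 629 (mod 713)
12^16 ≡ 629^2 = 395641 ≡ 639 (mod 713)
12^32 ≡ 639^2 = 408321 ≡ 485 (mod 713)
12^64 ≡ 485^2 = 235225 ≡ 648 (mod 713)
89 = 64 + 16 + 8 + 1 in binary powers of 2.
So 12^89 ≡ 648 · 639 · 629 · 12 ≡ 633 (mod 713).
Squaring chain: 633 → 696 → 289; never reaches −1, so base 12 is a Miller–Rabin witness that 713 is composite.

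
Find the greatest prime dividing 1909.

83

1909 = 23 · 83
83 is prime.
So 1909 = 23 · 83; the largest prime factor is 83.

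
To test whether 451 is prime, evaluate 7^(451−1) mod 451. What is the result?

419

7^1 ≡ 7 (mod 451)
7^2 ≡ 7^2 = 49 ≡ 49 (mod 451)
7^4 ≡ 49^2 = 2401 ≡ 146 (mod 451)
7^8 ≡ 146^2 = 21316 ≡ 119 (mod 451)
7^16 ≡ 119^2 = 14161 ≡ 180 (mod 451)
7^32 ≡ 180^2 = 32400 ≡ 379 (mod 451)
7^64 ≡ 379^2 = 143641 ≡ 223 (mod 451)
7^128 ≡ 223^2 = 49729 ≡ 119 (mod 451)
7^256 ≡ 119^2 = 14161 ≡ 180 (mod 451)
450 = 256 + 128 + 64 + 2 in binary powers of 2.
So 7^450 ≡ 180 · 119 · 223 · 49 ≡ 419 (mod 451).
Since 419 ≠ 1, base 7 is a Fermat witness: 451 is composite.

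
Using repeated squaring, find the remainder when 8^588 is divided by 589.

419

8^1 ≡ 8 (mod 589)
8^2 ≡ 8^2 = 64 ≡ 64 (mod 589)
8^4 ≡ 64^2 = 4096 ≡ 562 (mod 589)
8^8 ≡ 562^2 = 315844 ≡ 140 (mod 589)
8^16 ≡ 140^2 = 19600 ≡ 163 (mod 589)
8^32 ≡ 163^2 = 26569 ≡ 64 (mod 589)
8^64 ≡ 64^2 = 4096 ≡ 562 (mod 589)
8^128 ≡ 562^2 = 315844 ≡ 140 (mod 589)
8^256 ≡ 140^2 = 19600 ≡ 163 (mod 589)
8^512 ≡ 163^2 = 26569 ≡ 64 (mod 589)
588 = 512 + 64 + 8 + 4 in binary powers of 2.
So 8^588 ≡ 64 · 562 · 140 · 562 ≡ 419 (mod 589).
Since 419 ≠ 1, base 8 is a Fermat witness: 589 is composite.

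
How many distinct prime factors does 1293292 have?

6

1293292 = 2^2 · 323323
323323 = 7 · 46189
46189 = 11 · 4199
4199 = 13 · 323
323 = 17 · 19
1293292 = 2^2 · 7 · 11 · 13 · 17 · 19, which has 6 distinct prime factors.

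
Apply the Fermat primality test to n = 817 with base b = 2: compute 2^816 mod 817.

2^1 ≡ 2 (mod 817)
2^2 ≡ 2^2 = 4 ≡ 4 (mod 817)
2^4 ≡ 4^2 = 16 ≡ 16 (mod 817)
2^8 ≡ 16^2 = 256 ≡ 256 (mod 817)
2^16 ≡ 256^2 = 65536 ≡ 176 (mod 817)
2^32 ≡ 176^2 = 30976 ≡ 747 (mod 817)
2^64 ≡ 747^2 = 558009 ≡ 815 (mod 817)
2^128 ≡ 815^2 = 664225 ≡ 4 (mod 817)
2^256 ≡ 4^2 = 16 ≡ 16 (mod 817)
2^512 ≡ 16^2 = 256 ≡ 256 (mod 817)
816 = 512 + 256 + 32 + 16 in binary powers of 2.
So 2^816 ≡ 256 · 16 · 747 · 176 ≡ 102 (mod 817).
Since 102 ≠ 1, base 2 is a Fermat witness: 817 is composite.

102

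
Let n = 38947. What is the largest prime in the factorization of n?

79

38947 = 17 · 2291
2291 = 29 · 79
79 is prime.
So 38947 = 17 · 29 · 79; the largest prime factor is 79.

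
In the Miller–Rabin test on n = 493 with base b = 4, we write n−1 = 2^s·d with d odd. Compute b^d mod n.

493 − 1 = 492 = 2^2 · 123, so d = 123.
4^1 ≡ 4 (mod 493)
4^2 ≡ 4^2 = 16 ≡ 16 (mod 493)
4^4 ≡ 16^2 = 256 ≡ 256 (mod 493)
4^8 ≡ 256^2 = 65536 ≡ 460 (mod 493)
4^16 ≡ 460^2 = 211600 ≡ 103 (mod 493)
4^32 ≡ 103^2 = 10609 ≡ 256 (mod 493)
4^64 ≡ 256^2 = 65536 ≡ 460 (mod 493)
123 = 64 + 32 + 16 + 8 + 2 + 1 in binary powers of 2.
So 4^123 ≡ 460 · 256 · 103 · 460 · 16 · 4 ≡ 353 (mod 493).
Squaring chain: 353 → 373; never reaches −1, so base 4 is a Miller–Rabin witness that 493 is composite.

353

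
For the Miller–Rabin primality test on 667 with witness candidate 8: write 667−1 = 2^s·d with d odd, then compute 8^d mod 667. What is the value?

667 − 1 = 666 = 2^1 · 333, so d = 333.
8^1 ≡ 8 (mod 667)
8^2 ≡ 8^2 = 64 ≡ 64 (mod 667)
8^4 ≡ 64^2 = 4096 ≡ 94 (mod 667)
8^8 ≡ 94^2 = 8836 ≡ 165 (mod 667)
8^16 ≡ 165^2 = 27225 ≡ 545 (mod 667)
8^32 ≡ 545^2 = 297025 ≡ 210 (mod 667)
8^64 ≡ 210^2 = 44100 ≡ 78 (mod 667)
8^128 ≡ 78^2 = 6084 ≡ 81 (mod 667)
8^256 ≡ 81^2 = 6561 ≡ 558 (mod 667)
333 = 256 + 64 + 8 + 4 + 1 in binary powers of 2.
So 8^333 ≡ 558 · 78 · 165 · 94 · 8 ≡ 374 (mod 667).
Squaring chain: 374; never reaches −1, so base 8 is a Miller–Rabin witness that 667 is composite.

374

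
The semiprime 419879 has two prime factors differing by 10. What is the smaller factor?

643

Since p = q + 10, we have 419879 = q(q + 10), so q² + 10q − 419879 = 0.
Discriminant: 10² + 4·419879 = 100 + 1679516 = 1679616; √1679616 = 1296.
q = (−10 + 1296)/2 = 643, and p = q + 10 = 653.
Check: 643 · 653 = 419879.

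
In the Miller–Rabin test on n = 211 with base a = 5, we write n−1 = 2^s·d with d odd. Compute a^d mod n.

211 − 1 = 210 = 2^1 · 105, so d = 105.
5^1 ≡ 5 (mod 211)
5^2 ≡ 5^2 = 25 ≡ 25 (mod 211)
5^4 ≡ 25^2 = 625 ≡ 203 (mod 211)
5^8 ≡ 203^2 = 41209 ≡ 64 (mod 211)
5^16 ≡ 64^2 = 4096 ≡ 87 (mod 211)
5^32 ≡ 87^2 = 7569 ≡ 184 (mod 211)
5^64 ≡ 184^2 = 33856 ≡ 96 (mod 211)
105 = 64 + 32 + 8 + 1 in binary powers of 2.
So 5^105 ≡ 96 · 184 · 64 · 5 ≡ 1 (mod 211).
Since 5^d ≡ 1 (mod 211), base 5 does not prove 211 composite.

1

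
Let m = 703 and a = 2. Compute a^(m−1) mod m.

2^1 ≡ 2 (mod 703)
2^2 ≡ 2^2 = 4 ≡ 4 (mod 703)
2^4 ≡ 4^2 = 16 ≡ 16 (mod 703)
2^8 ≡ 16^2 = 256 ≡ 256 (mod 703)
2^16 ≡ 256^2 = 65536 ≡ 157 (mod 703)
2^32 ≡ 157^2 = 24649 ≡ 44 (mod 703)
2^64 ≡ 44^2 = 1936 ≡ 530 (mod 703)
2^128 ≡ 530^2 = 280900 ≡ 403 (mod 703)
2^256 ≡ 403^2 = 162409 ≡ 16 (mod 703)
2^512 ≡ 16^2 = 256 ≡ 256 (mod 703)
702 = 512 + 128 + 32 + 16 + 8 + 4 + 2 in binary powers of 2.
So 2^702 ≡ 256 · 403 · 44 · 157 · 256 · 16 · 4 ≡ 628 (mod 703).
Since 628 ≠ 1, base 2 is a Fermat witness: 703 is composite.

628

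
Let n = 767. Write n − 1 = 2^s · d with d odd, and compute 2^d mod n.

767 − 1 = 766 = 2^1 · 383, so d = 383.
2^1 ≡ 2 (mod 767)
2^2 ≡ 2^2 = 4 ≡ 4 (mod 767)
2^4 ≡ 4^2 = 16 ≡ 16 (mod 767)
2^8 ≡ 16^2 = 256 ≡ 256 (mod 767)
2^16 ≡ 256^2 = 65536 ≡ 341 (mod 767)
2^32 ≡ 341^2 = 116281 ≡ 464 (mod 767)
2^64 ≡ 464^2 = 215296 ≡ 536 (mod 767)
2^128 ≡ 536^2 = 287296 ≡ 438 (mod 767)
2^256 ≡ 438^2 = 191844 ≡ 94 (mod 767)
383 = 256 + 64 + 32 + 16 + 8 + 4 + 2 + 1 in binary powers of 2.
So 2^383 ≡ 94 · 536 · 464 · 341 · 256 · 16 · 4 · 2 ≡ 644 (mod 767).
Squaring chain: 644; never reaches −1, so base 2 is a Miller–Rabin witness that 767 is composite.

644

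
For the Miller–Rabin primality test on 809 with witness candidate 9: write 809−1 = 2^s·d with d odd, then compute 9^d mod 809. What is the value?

809 − 1 = 808 = 2^3 · 101, so d = 101.
9^1 ≡ 9 (mod 809)
9^2 ≡ 9^2 = 81 ≡ 81 (mod 809)
9^4 ≡ 81^2 = 6561 ≡ 89 (mod 809)
9^8 ≡ 89^2 = 7921 ≡ 640 (mod 809)
9^16 ≡ 640^2 = 409600 ≡ 246 (mod 809)
9^32 ≡ 246^2 = 60516 ≡ 650 (mod 809)
9^64 ≡ 650^2 = 422500 ≡ 202 (mod 809)
101 = 64 + 32 + 4 + 1 in binary powers of 2.
So 9^101 ≡ 202 · 650 · 89 · 9 ≡ 491 (mod 809).
Squaring chain: 491 → 808 → 1; reaches −1, so base 9 does not prove 809 composite.

491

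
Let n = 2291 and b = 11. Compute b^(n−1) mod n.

651

11^1 ≡ 11 (mod 2291)
11^2 ≡ 11^2 = 121 ≡ 121 (mod 2291)
11^4 ≡ 121^2 = 14641 ≡ 895 (mod 2291)
11^8 ≡ 895^2 = 801025 ≡ 1466 (mod 2291)
11^16 ≡ 1466^2 = 2149156 ≡ 198 (mod 2291)
11^32 ≡ 198^2 = 39204 ≡ 257 (mod 2291)
11^64 ≡ 257^2 = 66049 ≡ 1901 (mod 2291)
11^128 ≡ 1901^2 = 3613801 ≡ 894 (mod 2291)
11^256 ≡ 894^2 = 799236 ≡ 1968 (mod 2291)
11^512 ≡ 1968^2 = 3873024 ≡ 1234 (mod 2291)
11^1024 ≡ 1234^2 = 1522756 ≡ 1532 (mod 2291)
11^2048 ≡ 1532^2 = 2347024 ≡ 1040 (mod 2291)
2290 = 2048 + 128 + 64 + 32 + 16 + 2 in binary powers of 2.
So 11^2290 ≡ 1040 · 894 · 1901 · 257 · 198 · 121 ≡ 651 (mod 2291).
Since 651 ≠ 1, base 11 is a Fermat witness: 2291 is composite.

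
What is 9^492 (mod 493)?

9^1 ≡ 9 (mod 493)
9^2 ≡ 9^2 = 81 ≡ 81 (mod 493)
9^4 ≡ 81^2 = 6561 ≡ 152 (mod 493)
9^8 ≡ 152^2 = 23104 ≡ 426 (mod 493)
9^16 ≡ 426^2 = 181476 ≡ 52 (mod 493)
9^32 ≡ 52^2 = 2704 ≡ 239 (mod 493)
9^64 ≡ 239^2 = 57121 ≡ 426 (mod 493)
9^128 ≡ 426^2 = 181476 ≡ 52 (mod 493)
9^256 ≡ 52^2 = 2704 ≡ 239 (mod 493)
492 = 256 + 128 + 64 + 32 + 8 + 4 in binary powers of 2.
So 9^492 ≡ 239 · 52 · 426 · 239 · 426 · 152 ≡ 458 (mod 493).
Since 458 ≠ 1, base 9 is a Fermat witness: 493 is composite.

458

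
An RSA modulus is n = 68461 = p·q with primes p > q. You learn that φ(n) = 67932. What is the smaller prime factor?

φ(n) = (p−1)(q−1) = n − (p+q) + 1, so p + q = 68461 − 67932 + 1 = 530.
p and q are the roots of t² − 530t + 68461 = 0.
Discriminant: 530² − 4·68461 = 280900 − 273844 = 7056; √7056 = 84.
q = (530 − 84)/2 = 223, p = (530 + 84)/2 = 307.
Check: 223 · 307 = 68461.

223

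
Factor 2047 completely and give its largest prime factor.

2047 = 23 · 89
89 is prime.
So 2047 = 23 · 89; the largest prime factor is 89.

89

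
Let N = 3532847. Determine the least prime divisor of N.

41

3532847 is odd.
Digit sum 32, not divisible by 3.
Ends in 7: not divisible by 5.
7: 3532847 = 7·504692 + 3
11: 3532847 = 11·321167 + 10
13: 3532847 = 13·271757 + 6
17: 3532847 = 17·207814 + 9
19: 3532847 = 19·185939 + 6
23: 3532847 = 23·153602 + 1
29: 3532847 = 29·121822 + 9
31: 3532847 = 31·113962 + 25
37: 3532847 = 37·95482 + 13
41: 3532847 = 41·86167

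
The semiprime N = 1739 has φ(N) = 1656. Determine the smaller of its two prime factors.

φ(n) = (p−1)(q−1) = n − (p+q) + 1, so p + q = 1739 − 1656 + 1 = 84.
p and q are the roots of t² − 84t + 1739 = 0.
Discriminant: 84² − 4·1739 = 7056 − 6956 = 100; √100 = 10.
q = (84 − 10)/2 = 37, p = (84 + 10)/2 = 47.
Check: 37 · 47 = 1739.

37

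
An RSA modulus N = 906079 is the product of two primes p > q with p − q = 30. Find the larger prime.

967

Since p = q + 30, we have 906079 = q(q + 30), so q² + 30q − 906079 = 0.
Discriminant: 30² + 4·906079 = 900 + 3624316 = 3625216; √3625216 = 1904.
q = (−30 + 1904)/2 = 937, and p = q + 30 = 967.
Check: 937 · 967 = 906079.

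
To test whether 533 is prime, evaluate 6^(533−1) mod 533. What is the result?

373

6^1 ≡ 6 (mod 533)
6^2 ≡ 6^2 = 36 ≡ 36 (mod 533)
6^4 ≡ 36^2 = 1296 ≡ 230 (mod 533)
6^8 ≡ 230^2 = 52900 ≡ 133 (mod 533)
6^16 ≡ 133^2 = 17689 ≡ 100 (mod 533)
6^32 ≡ 100^2 = 10000 ≡ 406 (mod 533)
6^64 ≡ 406^2 = 164836 ≡ 139 (mod 533)
6^128 ≡ 139^2 = 19321 ≡ 133 (mod 533)
6^256 ≡ 133^2 = 17689 ≡ 100 (mod 533)
6^512 ≡ 100^2 = 10000 ≡ 406 (mod 533)
532 = 512 + 16 + 4 in binary powers of 2.
So 6^532 ≡ 406 · 100 · 230 ≡ 373 (mod 533).
Since 373 ≠ 1, base 6 is a Fermat witness: 533 is composite.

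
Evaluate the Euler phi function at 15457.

13440

Factor: 15457 = 13 · 29 · 41.
φ(15457) = (13−1) · (29−1) · (41−1) = 12 · 28 · 40 = 13440.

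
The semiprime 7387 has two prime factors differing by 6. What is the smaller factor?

Since p = q + 6, we have 7387 = q(q + 6), so q² + 6q − 7387 = 0.
Discriminant: 6² + 4·7387 = 36 + 29548 = 29584; √29584 = 172.
q = (−6 + 172)/2 = 83, and p = q + 6 = 89.
Check: 83 · 89 = 7387.

83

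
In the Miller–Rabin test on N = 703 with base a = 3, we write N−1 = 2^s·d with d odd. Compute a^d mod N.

702

703 − 1 = 702 = 2^1 · 351, so d = 351.
3^1 ≡ 3 (mod 703)
3^2 ≡ 3^2 = 9 ≡ 9 (mod 703)
3^4 ≡ 9^2 = 81 ≡ 81 (mod 703)
3^8 ≡ 81^2 = 6561 ≡ 234 (mod 703)
3^16 ≡ 234^2 = 54756 ≡ 625 (mod 703)
3^32 ≡ 625^2 = 390625 ≡ 460 (mod 703)
3^64 ≡ 460^2 = 211600 ≡ 700 (mod 703)
3^128 ≡ 700^2 = 490000 ≡ 9 (mod 703)
3^256 ≡ 9^2 = 81 ≡ 81 (mod 703)
351 = 256 + 64 + 16 + 8 + 4 + 2 + 1 in binary powers of 2.
So 3^351 ≡ 81 · 700 · 625 · 234 · 81 · 9 · 3 ≡ 702 (mod 703).
Since 3^d ≡ 702 (mod 703), base 3 does not prove 703 composite.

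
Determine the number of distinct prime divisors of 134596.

134596 = 2^2 · 33649
33649 = 7 · 4807
4807 = 11 · 437
437 = 19 · 23
134596 = 2^2 · 7 · 11 · 19 · 23, which has 5 distinct prime factors.

5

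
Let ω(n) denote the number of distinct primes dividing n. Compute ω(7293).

4

7293 = 3 · 2431
2431 = 11 · 221
221 = 13 · 17
7293 = 3 · 11 · 13 · 17, which has 4 distinct prime factors.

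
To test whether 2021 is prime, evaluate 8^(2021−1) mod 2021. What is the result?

8^1 ≡ 8 (mod 2021)
8^2 ≡ 8^2 = 64 ≡ 64 (mod 2021)
8^4 ≡ 64^2 = 4096 ≡ 54 (mod 2021)
8^8 ≡ 54^2 = 2916 ≡ 895 (mod 2021)
8^16 ≡ 895^2 = 801025 ≡ 709 (mod 2021)
8^32 ≡ 709^2 = 502681 ≡ 1473 (mod 2021)
8^64 ≡ 1473^2 = 2169729 ≡ 1196 (mod 2021)
8^128 ≡ 1196^2 = 1430416 ≡ 1569 (mod 2021)
8^256 ≡ 1569^2 = 2461761 ≡ 183 (mod 2021)
8^512 ≡ 183^2 = 33489 ≡ 1153 (mod 2021)
8^1024 ≡ 1153^2 = 1329409 ≡ 1612 (mod 2021)
2020 = 1024 + 512 + 256 + 128 + 64 + 32 + 4 in binary powers of 2.
So 8^2020 ≡ 1612 · 1153 · 183 · 1569 · 1196 · 1473 · 54 ≡ 1860 (mod 2021).
Since 1860 ≠ 1, base 8 is a Fermat witness: 2021 is composite.

1860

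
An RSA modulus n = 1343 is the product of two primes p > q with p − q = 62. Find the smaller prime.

17

Since p = q + 62, we have 1343 = q(q + 62), so q² + 62q − 1343 = 0.
Discriminant: 62² + 4·1343 = 3844 + 5372 = 9216; √9216 = 96.
q = (−62 + 96)/2 = 17, and p = q + 62 = 79.
Check: 17 · 79 = 1343.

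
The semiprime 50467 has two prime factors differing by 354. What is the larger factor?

Since p = q + 354, we have 50467 = q(q + 354), so q² + 354q − 50467 = 0.
Discriminant: 354² + 4·50467 = 125316 + 201868 = 327184; √327184 = 572.
q = (−354 + 572)/2 = 109, and p = q + 354 = 463.
Check: 109 · 463 = 50467.

463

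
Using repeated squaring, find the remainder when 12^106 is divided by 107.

12^1 ≡ 12 (mod 107)
12^2 ≡ 12^2 = 144 ≡ 37 (mod 107)
12^4 ≡ 37^2 = 1369 ≡ 85 (mod 107)
12^8 ≡ 85^2 = 7225 ≡ 56 (mod 107)
12^16 ≡ 56^2 = 3136 ≡ 33 (mod 107)
12^32 ≡ 33^2 = 1089 ≡ 19 (mod 107)
12^64 ≡ 19^2 = 361 ≡ 40 (mod 107)
106 = 64 + 32 + 8 + 2 in binary powers of 2.
So 12^106 ≡ 40 · 19 · 56 · 37 ≡ 1 (mod 107).
Since the result is 1, base 12 gives no evidence that 107 is composite.

1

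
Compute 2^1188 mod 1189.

2^1 ≡ 2 (mod 1189)
2^2 ≡ 2^2 = 4 ≡ 4 (mod 1189)
2^4 ≡ 4^2 = 16 ≡ 16 (mod 1189)
2^8 ≡ 16^2 = 256 ≡ 256 (mod 1189)
2^16 ≡ 256^2 = 65536 ≡ 141 (mod 1189)
2^32 ≡ 141^2 = 19881 ≡ 857 (mod 1189)
2^64 ≡ 857^2 = 734449 ≡ 836 (mod 1189)
2^128 ≡ 836^2 = 698896 ≡ 953 (mod 1189)
2^256 ≡ 953^2 = 908209 ≡ 1002 (mod 1189)
2^512 ≡ 1002^2 = 1004004 ≡ 488 (mod 1189)
2^1024 ≡ 488^2 = 238144 ≡ 344 (mod 1189)
1188 = 1024 + 128 + 32 + 4 in binary powers of 2.
So 2^1188 ≡ 344 · 953 · 857 · 16 ≡ 297 (mod 1189).
Since 297 ≠ 1, base 2 is a Fermat witness: 1189 is composite.

297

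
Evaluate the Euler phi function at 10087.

7800

Factor: 10087 = 7 · 11 · 131.
φ(10087) = (7−1) · (11−1) · (131−1) = 6 · 10 · 130 = 7800.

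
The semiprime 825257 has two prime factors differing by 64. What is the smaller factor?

877

Since p = q + 64, we have 825257 = q(q + 64), so q² + 64q − 825257 = 0.
Discriminant: 64² + 4·825257 = 4096 + 3301028 = 3305124; √3305124 = 1818.
q = (−64 + 1818)/2 = 877, and p = q + 64 = 941.
Check: 877 · 941 = 825257.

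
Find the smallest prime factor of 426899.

11

426899 is odd.
Digit sum 38, not divisible by 3.
Ends in 9: not divisible by 5.
7: 426899 = 7·60985 + 4
11: 426899 = 11·38809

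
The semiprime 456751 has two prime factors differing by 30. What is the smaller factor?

661

Since p = q + 30, we have 456751 = q(q + 30), so q² + 30q − 456751 = 0.
Discriminant: 30² + 4·456751 = 900 + 1827004 = 1827904; √1827904 = 1352.
q = (−30 + 1352)/2 = 661, and p = q + 30 = 691.
Check: 661 · 691 = 456751.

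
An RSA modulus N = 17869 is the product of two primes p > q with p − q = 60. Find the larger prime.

167

Since p = q + 60, we have 17869 = q(q + 60), so q² + 60q − 17869 = 0.
Discriminant: 60² + 4·17869 = 3600 + 71476 = 75076; √75076 = 274.
q = (−60 + 274)/2 = 107, and p = q + 60 = 167.
Check: 107 · 167 = 17869.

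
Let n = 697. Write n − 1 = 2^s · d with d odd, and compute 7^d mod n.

386

697 − 1 = 696 = 2^3 · 87, so d = 87.
7^1 ≡ 7 (mod 697)
7^2 ≡ 7^2 = 49 ≡ 49 (mod 697)
7^4 ≡ 49^2 = 2401 ≡ 310 (mod 697)
7^8 ≡ 310^2 = 96100 ≡ 611 (mod 697)
7^16 ≡ 611^2 = 373321 ≡ 426 (mod 697)
7^32 ≡ 426^2 = 181476 ≡ 256 (mod 697)
7^64 ≡ 256^2 = 65536 ≡ 18 (mod 697)
87 = 64 + 16 + 4 + 2 + 1 in binary powers of 2.
So 7^87 ≡ 18 · 426 · 310 · 49 · 7 ≡ 386 (mod 697).
Squaring chain: 386 → 535 → 455; never reaches −1, so base 7 is a Miller–Rabin witness that 697 is composite.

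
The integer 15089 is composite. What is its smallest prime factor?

15089 is odd.
Digit sum 23, not divisible by 3.
Ends in 9: not divisible by 5.
7: 15089 = 7·2155 + 4
11: 15089 = 11·1371 + 8
13: 15089 = 13·1160 + 9
17: 15089 = 17·887 + 10
19: 15089 = 19·794 + 3
23: 15089 = 23·656 + 1
29: 15089 = 29·520 + 9
31: 15089 = 31·486 + 23
37: 15089 = 37·407 + 30
41: 15089 = 41·368 + 1
43: 15089 = 43·350 + 39
47: 15089 = 47·321 + 2
53: 15089 = 53·284 + 37
59: 15089 = 59·255 + 44
61: 15089 = 61·247 + 22
67: 15089 = 67·225 + 14
71: 15089 = 71·212 + 37
73: 15089 = 73·206 + 51
79: 15089 = 79·191

79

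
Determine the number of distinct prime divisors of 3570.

5

3570 = 2 · 1785
1785 = 3 · 595
595 = 5 · 119
119 = 7 · 17
3570 = 2 · 3 · 5 · 7 · 17, which has 5 distinct prime factors.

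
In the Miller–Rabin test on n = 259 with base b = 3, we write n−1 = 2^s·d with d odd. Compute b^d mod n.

259 − 1 = 258 = 2^1 · 129, so d = 129.
3^1 ≡ 3 (mod 259)
3^2 ≡ 3^2 = 9 ≡ 9 (mod 259)
3^4 ≡ 9^2 = 81 ≡ 81 (mod 259)
3^8 ≡ 81^2 = 6561 ≡ 86 (mod 259)
3^16 ≡ 86^2 = 7396 ≡ 144 (mod 259)
3^32 ≡ 144^2 = 20736 ≡ 16 (mod 259)
3^64 ≡ 16^2 = 256 ≡ 256 (mod 259)
3^128 ≡ 256^2 = 65536 ≡ 9 (mod 259)
129 = 128 + 1 in binary powers of 2.
So 3^129 ≡ 9 · 3 ≡ 27 (mod 259).
Squaring chain: 27; never reaches −1, so base 3 is a Miller–Rabin witness that 259 is composite.

27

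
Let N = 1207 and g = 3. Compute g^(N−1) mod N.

202

3^1 ≡ 3 (mod 1207)
3^2 ≡ 3^2 = 9 ≡ 9 (mod 1207)
3^4 ≡ 9^2 = 81 ≡ 81 (mod 1207)
3^8 ≡ 81^2 = 6561 ≡ 526 (mod 1207)
3^16 ≡ 526^2 = 276676 ≡ 273 (mod 1207)
3^32 ≡ 273^2 = 74529 ≡ 902 (mod 1207)
3^64 ≡ 902^2 = 813604 ≡ 86 (mod 1207)
3^128 ≡ 86^2 = 7396 ≡ 154 (mod 1207)
3^256 ≡ 154^2 = 23716 ≡ 783 (mod 1207)
3^512 ≡ 783^2 = 613089 ≡ 1140 (mod 1207)
3^1024 ≡ 1140^2 = 1299600 ≡ 868 (mod 1207)
1206 = 1024 + 128 + 32 + 16 + 4 + 2 in binary powers of 2.
So 3^1206 ≡ 868 · 154 · 902 · 273 · 81 · 9 ≡ 202 (mod 1207).
Since 202 ≠ 1, base 3 is a Fermat witness: 1207 is composite.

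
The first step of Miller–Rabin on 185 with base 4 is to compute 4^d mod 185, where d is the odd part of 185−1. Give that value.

99

185 − 1 = 184 = 2^3 · 23, so d = 23.
4^1 ≡ 4 (mod 185)
4^2 ≡ 4^2 = 16 ≡ 16 (mod 185)
4^4 ≡ 16^2 = 256 ≡ 71 (mod 185)
4^8 ≡ 71^2 = 5041 ≡ 46 (mod 185)
4^16 ≡ 46^2 = 2116 ≡ 81 (mod 185)
23 = 16 + 4 + 2 + 1 in binary powers of 2.
So 4^23 ≡ 81 · 71 · 16 · 4 ≡ 99 (mod 185).
Squaring chain: 99 → 181 → 16; never reaches −1, so base 4 is a Miller–Rabin witness that 185 is composite.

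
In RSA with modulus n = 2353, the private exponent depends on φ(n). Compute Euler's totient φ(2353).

Factor: 2353 = 13 · 181.
φ(2353) = (13−1) · (181−1) = 12 · 180 = 2160.

2160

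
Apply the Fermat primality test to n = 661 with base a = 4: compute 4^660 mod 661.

1

4^1 ≡ 4 (mod 661)
4^2 ≡ 4^2 = 16 ≡ 16 (mod 661)
4^4 ≡ 16^2 = 256 ≡ 256 (mod 661)
4^8 ≡ 256^2 = 65536 ≡ 97 (mod 661)
4^16 ≡ 97^2 = 9409 ≡ 155 (mod 661)
4^32 ≡ 155^2 = 24025 ≡ 229 (mod 661)
4^64 ≡ 229^2 = 52441 ≡ 222 (mod 661)
4^128 ≡ 222^2 = 49284 ≡ 370 (mod 661)
4^256 ≡ 370^2 = 136900 ≡ 73 (mod 661)
4^512 ≡ 73^2 = 5329 ≡ 41 (mod 661)
660 = 512 + 128 + 16 + 4 in binary powers of 2.
So 4^660 ≡ 41 · 370 · 155 · 256 ≡ 1 (mod 661).
Since the result is 1, base 4 gives no evidence that 661 is composite.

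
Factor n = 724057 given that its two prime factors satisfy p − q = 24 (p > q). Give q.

Since p = q + 24, we have 724057 = q(q + 24), so q² + 24q − 724057 = 0.
Discriminant: 24² + 4·724057 = 576 + 2896228 = 2896804; √2896804 = 1702.
q = (−24 + 1702)/2 = 839, and p = q + 24 = 863.
Check: 839 · 863 = 724057.

839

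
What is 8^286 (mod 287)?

8^1 ≡ 8 (mod 287)
8^2 ≡ 8^2 = 64 ≡ 64 (mod 287)
8^4 ≡ 64^2 = 4096 ≡ 78 (mod 287)
8^8 ≡ 78^2 = 6084 ≡ 57 (mod 287)
8^16 ≡ 57^2 = 3249 ≡ 92 (mod 287)
8^32 ≡ 92^2 = 8464 ≡ 141 (mod 287)
8^64 ≡ 141^2 = 19881 ≡ 78 (mod 287)
8^128 ≡ 78^2 = 6084 ≡ 57 (mod 287)
8^256 ≡ 57^2 = 3249 ≡ 92 (mod 287)
286 = 256 + 16 + 8 + 4 + 2 in binary powers of 2.
So 8^286 ≡ 92 · 92 · 57 · 78 · 64 ≡ 113 (mod 287).
Since 113 ≠ 1, base 8 is a Fermat witness: 287 is composite.

113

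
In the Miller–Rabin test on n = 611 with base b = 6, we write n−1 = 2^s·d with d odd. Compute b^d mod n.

314

611 − 1 = 610 = 2^1 · 305, so d = 305.
6^1 ≡ 6 (mod 611)
6^2 ≡ 6^2 = 36 ≡ 36 (mod 611)
6^4 ≡ 36^2 = 1296 ≡ 74 (mod 611)
6^8 ≡ 74^2 = 5476 ≡ 588 (mod 611)
6^16 ≡ 588^2 = 345744 ≡ 529 (mod 611)
6^32 ≡ 529^2 = 279841 ≡ 3 (mod 611)
6^64 ≡ 3^2 = 9 ≡ 9 (mod 611)
6^128 ≡ 9^2 = 81 ≡ 81 (mod 611)
6^256 ≡ 81^2 = 6561 ≡ 451 (mod 611)
305 = 256 + 32 + 16 + 1 in binary powers of 2.
So 6^305 ≡ 451 · 3 · 529 · 6 ≡ 314 (mod 611).
Squaring chain: 314; never reaches −1, so base 6 is a Miller–Rabin witness that 611 is composite.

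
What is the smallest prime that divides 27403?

27403 is odd.
Digit sum 16, not divisible by 3.
Ends in 3: not divisible by 5.
7: 27403 = 7·3914 + 5
11: 27403 = 11·2491 + 2
13: 27403 = 13·2107 + 12
17: 27403 = 17·1611 + 16
19: 27403 = 19·1442 + 5
23: 27403 = 23·1191 + 10
29: 27403 = 29·944 + 27
31: 27403 = 31·883 + 30
37: 27403 = 37·740 + 23
41: 27403 = 41·668 + 15
43: 27403 = 43·637 + 12
47: 27403 = 47·583 + 2
53: 27403 = 53·517 + 2
59: 27403 = 59·464 + 27
61: 27403 = 61·449 + 14
67: 27403 = 67·409

67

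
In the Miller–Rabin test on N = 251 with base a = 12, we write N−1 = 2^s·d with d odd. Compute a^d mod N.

1

251 − 1 = 250 = 2^1 · 125, so d = 125.
12^1 ≡ 12 (mod 251)
12^2 ≡ 12^2 = 144 ≡ 144 (mod 251)
12^4 ≡ 144^2 = 20736 ≡ 154 (mod 251)
12^8 ≡ 154^2 = 23716 ≡ 122 (mod 251)
12^16 ≡ 122^2 = 14884 ≡ 75 (mod 251)
12^32 ≡ 75^2 = 5625 ≡ 103 (mod 251)
12^64 ≡ 103^2 = 10609 ≡ 67 (mod 251)
125 = 64 + 32 + 16 + 8 + 4 + 1 in binary powers of 2.
So 12^125 ≡ 67 · 103 · 75 · 122 · 154 · 12 ≡ 1 (mod 251).
Since 12^d ≡ 1 (mod 251), base 12 does not prove 251 composite.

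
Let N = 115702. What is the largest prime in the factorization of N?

115702 = 2 · 57851
57851 = 17 · 3403
3403 = 41 · 83
83 is prime.
So 115702 = 2 · 17 · 41 · 83; the largest prime factor is 83.

83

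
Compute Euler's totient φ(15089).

14820

Factor: 15089 = 79 · 191.
φ(15089) = (79−1) · (191−1) = 78 · 190 = 14820.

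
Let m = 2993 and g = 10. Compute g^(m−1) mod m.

10^1 ≡ 10 (mod 2993)
10^2 ≡ 10^2 = 100 ≡ 100 (mod 2993)
10^4 ≡ 100^2 = 10000 ≡ 1021 (mod 2993)
10^8 ≡ 1021^2 = 1042441 ≡ 877 (mod 2993)
10^16 ≡ 877^2 = 769129 ≡ 2921 (mod 2993)
10^32 ≡ 2921^2 = 8532241 ≡ 2191 (mod 2993)
10^64 ≡ 2191^2 = 4800481 ≡ 2702 (mod 2993)
10^128 ≡ 2702^2 = 7300804 ≡ 877 (mod 2993)
10^256 ≡ 877^2 = 769129 ≡ 2921 (mod 2993)
10^512 ≡ 2921^2 = 8532241 ≡ 2191 (mod 2993)
10^1024 ≡ 2191^2 = 4800481 ≡ 2702 (mod 2993)
10^2048 ≡ 2702^2 = 7300804 ≡ 877 (mod 2993)
2992 = 2048 + 512 + 256 + 128 + 32 + 16 in binary powers of 2.
So 10^2992 ≡ 877 · 2191 · 2921 · 877 · 2191 · 2921 ≡ 2191 (mod 2993).
Since 2191 ≠ 1, base 10 is a Fermat witness: 2993 is composite.

2191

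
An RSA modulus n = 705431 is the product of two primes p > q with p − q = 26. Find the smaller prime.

827

Since p = q + 26, we have 705431 = q(q + 26), so q² + 26q − 705431 = 0.
Discriminant: 26² + 4·705431 = 676 + 2821724 = 2822400; √2822400 = 1680.
q = (−26 + 1680)/2 = 827, and p = q + 26 = 853.
Check: 827 · 853 = 705431.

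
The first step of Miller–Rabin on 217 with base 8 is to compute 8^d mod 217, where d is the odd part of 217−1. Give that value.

64

217 − 1 = 216 = 2^3 · 27, so d = 27.
8^1 ≡ 8 (mod 217)
8^2 ≡ 8^2 = 64 ≡ 64 (mod 217)
8^4 ≡ 64^2 = 4096 ≡ 190 (mod 217)
8^8 ≡ 190^2 = 36100 ≡ 78 (mod 217)
8^16 ≡ 78^2 = 6084 ≡ 8 (mod 217)
27 = 16 + 8 + 2 + 1 in binary powers of 2.
So 8^27 ≡ 8 · 78 · 64 · 8 ≡ 64 (mod 217).
Squaring chain: 64 → 190 → 78; never reaches −1, so base 8 is a Miller–Rabin witness that 217 is composite.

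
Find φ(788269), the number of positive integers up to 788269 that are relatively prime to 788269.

760656

Factor: 788269 = 53 · 107 · 139.
φ(788269) = (53−1) · (107−1) · (139−1) = 52 · 106 · 138 = 760656.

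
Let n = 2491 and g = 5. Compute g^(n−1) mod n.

726

5^1 ≡ 5 (mod 2491)
5^2 ≡ 5^2 = 25 ≡ 25 (mod 2491)
5^4 ≡ 25^2 = 625 ≡ 625 (mod 2491)
5^8 ≡ 625^2 = 390625 ≡ 2029 (mod 2491)
5^16 ≡ 2029^2 = 4116841 ≡ 1709 (mod 2491)
5^32 ≡ 1709^2 = 2920681 ≡ 1229 (mod 2491)
5^64 ≡ 1229^2 = 1510441 ≡ 895 (mod 2491)
5^128 ≡ 895^2 = 801025 ≡ 1414 (mod 2491)
5^256 ≡ 1414^2 = 1999396 ≡ 1614 (mod 2491)
5^512 ≡ 1614^2 = 2604996 ≡ 1901 (mod 2491)
5^1024 ≡ 1901^2 = 3613801 ≡ 1851 (mod 2491)
5^2048 ≡ 1851^2 = 3426201 ≡ 1076 (mod 2491)
2490 = 2048 + 256 + 128 + 32 + 16 + 8 + 2 in binary powers of 2.
So 5^2490 ≡ 1076 · 1614 · 1414 · 1229 · 1709 · 2029 · 25 ≡ 726 (mod 2491).
Since 726 ≠ 1, base 5 is a Fermat witness: 2491 is composite.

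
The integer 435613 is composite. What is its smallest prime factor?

435613 is odd.
Digit sum 22, not divisible by 3.
Ends in 3: not divisible by 5.
7: 435613 = 7·62230 + 3
11: 435613 = 11·39601 + 2
13: 435613 = 13·33508 + 9
17: 435613 = 17·25624 + 5
19: 435613 = 19·22927

19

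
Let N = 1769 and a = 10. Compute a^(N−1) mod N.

1184

10^1 ≡ 10 (mod 1769)
10^2 ≡ 10^2 = 100 ≡ 100 (mod 1769)
10^4 ≡ 100^2 = 10000 ≡ 1155 (mod 1769)
10^8 ≡ 1155^2 = 1334025 ≡ 199 (mod 1769)
10^16 ≡ 199^2 = 39601 ≡ 683 (mod 1769)
10^32 ≡ 683^2 = 466489 ≡ 1242 (mod 1769)
10^64 ≡ 1242^2 = 1542564 ≡ 1765 (mod 1769)
10^128 ≡ 1765^2 = 3115225 ≡ 16 (mod 1769)
10^256 ≡ 16^2 = 256 ≡ 256 (mod 1769)
10^512 ≡ 256^2 = 65536 ≡ 83 (mod 1769)
10^1024 ≡ 83^2 = 6889 ≡ 1582 (mod 1769)
1768 = 1024 + 512 + 128 + 64 + 32 + 8 in binary powers of 2.
So 10^1768 ≡ 1582 · 83 · 16 · 1765 · 1242 · 199 ≡ 1184 (mod 1769).
Since 1184 ≠ 1, base 10 is a Fermat witness: 1769 is composite.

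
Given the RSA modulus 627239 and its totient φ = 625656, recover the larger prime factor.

797

φ(n) = (p−1)(q−1) = n − (p+q) + 1, so p + q = 627239 − 625656 + 1 = 1584.
p and q are the roots of t² − 1584t + 627239 = 0.
Discriminant: 1584² − 4·627239 = 2509056 − 2508956 = 100; √100 = 10.
q = (1584 − 10)/2 = 787, p = (1584 + 10)/2 = 797.
Check: 787 · 797 = 627239.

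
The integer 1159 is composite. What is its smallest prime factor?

1159 is odd.
Digit sum 16, not divisible by 3.
Ends in 9: not divisible by 5.
7: 1159 = 7·165 + 4
11: 1159 = 11·105 + 4
13: 1159 = 13·89 + 2
17: 1159 = 17·68 + 3
19: 1159 = 19·61

19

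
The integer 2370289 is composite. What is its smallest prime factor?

2370289 is odd.
Digit sum 31, not divisible by 3.
Ends in 9: not divisible by 5.
7: 2370289 = 7·338612 + 5
11: 2370289 = 11·215480 + 9
13: 2370289 = 13·182329 + 12
17: 2370289 = 17·139428 + 13
19: 2370289 = 19·124752 + 1
23: 2370289 = 23·103056 + 1
29: 2370289 = 29·81734 + 3
31: 2370289 = 31·76460 + 29
37: 2370289 = 37·64061 + 32
41: 2370289 = 41·57811 + 38
43: 2370289 = 43·55123

43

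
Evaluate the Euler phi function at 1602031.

1553760

Factor: 1602031 = 53 · 167 · 181.
φ(1602031) = (53−1) · (167−1) · (181−1) = 52 · 166 · 180 = 1553760.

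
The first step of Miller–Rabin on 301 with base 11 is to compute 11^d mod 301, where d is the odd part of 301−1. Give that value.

274

301 − 1 = 300 = 2^2 · 75, so d = 75.
11^1 ≡ 11 (mod 301)
11^2 ≡ 11^2 = 121 ≡ 121 (mod 301)
11^4 ≡ 121^2 = 14641 ≡ 193 (mod 301)
11^8 ≡ 193^2 = 37249 ≡ 226 (mod 301)
11^16 ≡ 226^2 = 51076 ≡ 207 (mod 301)
11^32 ≡ 207^2 = 42849 ≡ 107 (mod 301)
11^64 ≡ 107^2 = 11449 ≡ 11 (mod 301)
75 = 64 + 8 + 2 + 1 in binary powers of 2.
So 11^75 ≡ 11 · 226 · 121 · 11 ≡ 274 (mod 301).
Squaring chain: 274 → 127; never reaches −1, so base 11 is a Miller–Rabin witness that 301 is composite.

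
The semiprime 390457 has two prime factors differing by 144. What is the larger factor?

Since p = q + 144, we have 390457 = q(q + 144), so q² + 144q − 390457 = 0.
Discriminant: 144² + 4·390457 = 20736 + 1561828 = 1582564; √1582564 = 1258.
q = (−144 + 1258)/2 = 557, and p = q + 144 = 701.
Check: 557 · 701 = 390457.

701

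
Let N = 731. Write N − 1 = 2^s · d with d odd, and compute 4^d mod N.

731 − 1 = 730 = 2^1 · 365, so d = 365.
4^1 ≡ 4 (mod 731)
4^2 ≡ 4^2 = 16 ≡ 16 (mod 731)
4^4 ≡ 16^2 = 256 ≡ 256 (mod 731)
4^8 ≡ 256^2 = 65536 ≡ 477 (mod 731)
4^16 ≡ 477^2 = 227529 ≡ 188 (mod 731)
4^32 ≡ 188^2 = 35344 ≡ 256 (mod 731)
4^64 ≡ 256^2 = 65536 ≡ 477 (mod 731)
4^128 ≡ 477^2 = 227529 ≡ 188 (mod 731)
4^256 ≡ 188^2 = 35344 ≡ 256 (mod 731)
365 = 256 + 64 + 32 + 8 + 4 + 1 in binary powers of 2.
So 4^365 ≡ 256 · 477 · 256 · 477 · 256 · 4 ≡ 4 (mod 731).
Squaring chain: 4; never reaches −1, so base 4 is a Miller–Rabin witness that 731 is composite.

4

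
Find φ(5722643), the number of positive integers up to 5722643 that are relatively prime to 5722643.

Factor: 5722643 = 149 · 193 · 199.
φ(5722643) = (149−1) · (193−1) · (199−1) = 148 · 192 · 198 = 5626368.

5626368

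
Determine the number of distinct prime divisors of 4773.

3

4773 = 3 · 1591
1591 = 37 · 43
4773 = 3 · 37 · 43, which has 3 distinct prime factors.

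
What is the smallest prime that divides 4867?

4867 is odd.
Digit sum 25, not divisible by 3.
Ends in 7: not divisible by 5.
7: 4867 = 7·695 + 2
11: 4867 = 11·442 + 5
13: 4867 = 13·374 + 5
17: 4867 = 17·286 + 5
19: 4867 = 19·256 + 3
23: 4867 = 23·211 + 14
29: 4867 = 29·167 + 24
31: 4867 = 31·157

31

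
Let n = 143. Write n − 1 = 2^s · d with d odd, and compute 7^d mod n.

106

143 − 1 = 142 = 2^1 · 71, so d = 71.
7^1 ≡ 7 (mod 143)
7^2 ≡ 7^2 = 49 ≡ 49 (mod 143)
7^4 ≡ 49^2 = 2401 ≡ 113 (mod 143)
7^8 ≡ 113^2 = 12769 ≡ 42 (mod 143)
7^16 ≡ 42^2 = 1764 ≡ 48 (mod 143)
7^32 ≡ 48^2 = 2304 ≡ 16 (mod 143)
7^64 ≡ 16^2 = 256 ≡ 113 (mod 143)
71 = 64 + 4 + 2 + 1 in binary powers of 2.
So 7^71 ≡ 113 · 113 · 49 · 7 ≡ 106 (mod 143).
Squaring chain: 106; never reaches −1, so base 7 is a Miller–Rabin witness that 143 is composite.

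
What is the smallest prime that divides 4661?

4661 is odd.
Digit sum 17, not divisible by 3.
Ends in 1: not divisible by 5.
7: 4661 = 7·665 + 6
11: 4661 = 11·423 + 8
13: 4661 = 13·358 + 7
17: 4661 = 17·274 + 3
19: 4661 = 19·245 + 6
23: 4661 = 23·202 + 15
29: 4661 = 29·160 + 21
31: 4661 = 31·150 + 11
37: 4661 = 37·125 + 36
41: 4661 = 41·113 + 28
43: 4661 = 43·108 + 17
47: 4661 = 47·99 + 8
53: 4661 = 53·87 + 50
59: 4661 = 59·79

59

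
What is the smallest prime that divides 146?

146 is even: 2 divides it.

2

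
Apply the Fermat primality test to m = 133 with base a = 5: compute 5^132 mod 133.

5^1 ≡ 5 (mod 133)
5^2 ≡ 5^2 = 25 ≡ 25 (mod 133)
5^4 ≡ 25^2 = 625 ≡ 93 (mod 133)
5^8 ≡ 93^2 = 8649 ≡ 4 (mod 133)
5^16 ≡ 4^2 = 16 ≡ 16 (mod 133)
5^32 ≡ 16^2 = 256 ≡ 123 (mod 133)
5^64 ≡ 123^2 = 15129 ≡ 100 (mod 133)
5^128 ≡ 100^2 = 10000 ≡ 25 (mod 133)
132 = 128 + 4 in binary powers of 2.
So 5^132 ≡ 25 · 93 ≡ 64 (mod 133).
Since 64 ≠ 1, base 5 is a Fermat witness: 133 is composite.

64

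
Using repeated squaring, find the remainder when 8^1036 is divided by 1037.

339

8^1 ≡ 8 (mod 1037)
8^2 ≡ 8^2 = 64 ≡ 64 (mod 1037)
8^4 ≡ 64^2 = 4096 ≡ 985 (mod 1037)
8^8 ≡ 985^2 = 970225 ≡ 630 (mod 1037)
8^16 ≡ 630^2 = 396900 ≡ 766 (mod 1037)
8^32 ≡ 766^2 = 586756 ≡ 851 (mod 1037)
8^64 ≡ 851^2 = 724201 ≡ 375 (mod 1037)
8^128 ≡ 375^2 = 140625 ≡ 630 (mod 1037)
8^256 ≡ 630^2 = 396900 ≡ 766 (mod 1037)
8^512 ≡ 766^2 = 586756 ≡ 851 (mod 1037)
8^1024 ≡ 851^2 = 724201 ≡ 375 (mod 1037)
1036 = 1024 + 8 + 4 in binary powers of 2.
So 8^1036 ≡ 375 · 630 · 985 ≡ 339 (mod 1037).
Since 339 ≠ 1, base 8 is a Fermat witness: 1037 is composite.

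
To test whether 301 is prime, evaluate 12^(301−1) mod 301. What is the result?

64

12^1 ≡ 12 (mod 301)
12^2 ≡ 12^2 = 144 ≡ 144 (mod 301)
12^4 ≡ 144^2 = 20736 ≡ 268 (mod 301)
12^8 ≡ 268^2 = 71824 ≡ 186 (mod 301)
12^16 ≡ 186^2 = 34596 ≡ 282 (mod 301)
12^32 ≡ 282^2 = 79524 ≡ 60 (mod 301)
12^64 ≡ 60^2 = 3600 ≡ 289 (mod 301)
12^128 ≡ 289^2 = 83521 ≡ 144 (mod 301)
12^256 ≡ 144^2 = 20736 ≡ 268 (mod 301)
300 = 256 + 32 + 8 + 4 in binary powers of 2.
So 12^300 ≡ 268 · 60 · 186 · 268 ≡ 64 (mod 301).
Since 64 ≠ 1, base 12 is a Fermat witness: 301 is composite.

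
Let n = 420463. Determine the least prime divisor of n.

420463 is odd.
Digit sum 19, not divisible by 3.
Ends in 3: not divisible by 5.
7: 420463 = 7·60066 + 1
11: 420463 = 11·38223 + 10
13: 420463 = 13·32343 + 4
17: 420463 = 17·24733 + 2
19: 420463 = 19·22129 + 12
23: 420463 = 23·18281

23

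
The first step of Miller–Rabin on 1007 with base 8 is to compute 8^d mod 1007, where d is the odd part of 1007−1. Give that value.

373

1007 − 1 = 1006 = 2^1 · 503, so d = 503.
8^1 ≡ 8 (mod 1007)
8^2 ≡ 8^2 = 64 ≡ 64 (mod 1007)
8^4 ≡ 64^2 = 4096 ≡ 68 (mod 1007)
8^8 ≡ 68^2 = 4624 ≡ 596 (mod 1007)
8^16 ≡ 596^2 = 355216 ≡ 752 (mod 1007)
8^32 ≡ 752^2 = 565504 ≡ 577 (mod 1007)
8^64 ≡ 577^2 = 332929 ≡ 619 (mod 1007)
8^128 ≡ 619^2 = 383161 ≡ 501 (mod 1007)
8^256 ≡ 501^2 = 251001 ≡ 258 (mod 1007)
503 = 256 + 128 + 64 + 32 + 16 + 4 + 2 + 1 in binary powers of 2.
So 8^503 ≡ 258 · 501 · 619 · 577 · 752 · 68 · 64 · 8 ≡ 373 (mod 1007).
Squaring chain: 373; never reaches −1, so base 8 is a Miller–Rabin witness that 1007 is composite.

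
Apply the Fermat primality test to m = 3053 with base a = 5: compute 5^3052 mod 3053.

522

5^1 ≡ 5 (mod 3053)
5^2 ≡ 5^2 = 25 ≡ 25 (mod 3053)
5^4 ≡ 25^2 = 625 ≡ 625 (mod 3053)
5^8 ≡ 625^2 = 390625 ≡ 2894 (mod 3053)
5^16 ≡ 2894^2 = 8375236 ≡ 857 (mod 3053)
5^32 ≡ 857^2 = 734449 ≡ 1729 (mod 3053)
5^64 ≡ 1729^2 = 2989441 ≡ 554 (mod 3053)
5^128 ≡ 554^2 = 306916 ≡ 1616 (mod 3053)
5^256 ≡ 1616^2 = 2611456 ≡ 1141 (mod 3053)
5^512 ≡ 1141^2 = 1301881 ≡ 1303 (mod 3053)
5^1024 ≡ 1303^2 = 1697809 ≡ 341 (mod 3053)
5^2048 ≡ 341^2 = 116281 ≡ 267 (mod 3053)
3052 = 2048 + 512 + 256 + 128 + 64 + 32 + 8 + 4 in binary powers of 2.
So 5^3052 ≡ 267 · 1303 · 1141 · 1616 · 554 · 1729 · 2894 · 625 ≡ 522 (mod 3053).
Since 522 ≠ 1, base 5 is a Fermat witness: 3053 is composite.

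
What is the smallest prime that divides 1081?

23

1081 is odd.
Digit sum 10, not divisible by 3.
Ends in 1: not divisible by 5.
7: 1081 = 7·154 + 3
11: 1081 = 11·98 + 3
13: 1081 = 13·83 + 2
17: 1081 = 17·63 + 10
19: 1081 = 19·56 + 17
23: 1081 = 23·47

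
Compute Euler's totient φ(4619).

4440

Factor: 4619 = 31 · 149.
φ(4619) = (31−1) · (149−1) = 30 · 148 = 4440.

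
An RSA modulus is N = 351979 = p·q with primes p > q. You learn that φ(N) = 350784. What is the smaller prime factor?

φ(n) = (p−1)(q−1) = n − (p+q) + 1, so p + q = 351979 − 350784 + 1 = 1196.
p and q are the roots of t² − 1196t + 351979 = 0.
Discriminant: 1196² − 4·351979 = 1430416 − 1407916 = 22500; √22500 = 150.
q = (1196 − 150)/2 = 523, p = (1196 + 150)/2 = 673.
Check: 523 · 673 = 351979.

523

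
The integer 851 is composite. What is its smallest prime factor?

23

851 is odd.
Digit sum 14, not divisible by 3.
Ends in 1: not divisible by 5.
7: 851 = 7·121 + 4
11: 851 = 11·77 + 4
13: 851 = 13·65 + 6
17: 851 = 17·50 + 1
19: 851 = 19·44 + 15
23: 851 = 23·37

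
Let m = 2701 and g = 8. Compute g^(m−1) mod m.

1

8^1 ≡ 8 (mod 2701)
8^2 ≡ 8^2 = 64 ≡ 64 (mod 2701)
8^4 ≡ 64^2 = 4096 ≡ 1395 (mod 2701)
8^8 ≡ 1395^2 = 1946025 ≡ 1305 (mod 2701)
8^16 ≡ 1305^2 = 1703025 ≡ 1395 (mod 2701)
8^32 ≡ 1395^2 = 1946025 ≡ 1305 (mod 2701)
8^64 ≡ 1305^2 = 1703025 ≡ 1395 (mod 2701)
8^128 ≡ 1395^2 = 1946025 ≡ 1305 (mod 2701)
8^256 ≡ 1305^2 = 1703025 ≡ 1395 (mod 2701)
8^512 ≡ 1395^2 = 1946025 ≡ 1305 (mod 2701)
8^1024 ≡ 1305^2 = 1703025 ≡ 1395 (mod 2701)
8^2048 ≡ 1395^2 = 1946025 ≡ 1305 (mod 2701)
2700 = 2048 + 512 + 128 + 8 + 4 in binary powers of 2.
So 8^2700 ≡ 1305 · 1305 · 1305 · 1305 · 1395 ≡ 1 (mod 2701).
Since the result is 1, base 8 gives no evidence that 2701 is composite.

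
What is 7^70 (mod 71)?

1

7^1 ≡ 7 (mod 71)
7^2 ≡ 7^2 = 49 ≡ 49 (mod 71)
7^4 ≡ 49^2 = 2401 ≡ 58 (mod 71)
7^8 ≡ 58^2 = 3364 ≡ 27 (mod 71)
7^16 ≡ 27^2 = 729 ≡ 19 (mod 71)
7^32 ≡ 19^2 = 361 ≡ 6 (mod 71)
7^64 ≡ 6^2 = 36 ≡ 36 (mod 71)
70 = 64 + 4 + 2 in binary powers of 2.
So 7^70 ≡ 36 · 58 · 49 ≡ 1 (mod 71).
Since the result is 1, base 7 gives no evidence that 71 is composite.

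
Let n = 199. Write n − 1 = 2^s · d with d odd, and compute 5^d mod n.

199 − 1 = 198 = 2^1 · 99, so d = 99.
5^1 ≡ 5 (mod 199)
5^2 ≡ 5^2 = 25 ≡ 25 (mod 199)
5^4 ≡ 25^2 = 625 ≡ 28 (mod 199)
5^8 ≡ 28^2 = 784 ≡ 187 (mod 199)
5^16 ≡ 187^2 = 34969 ≡ 144 (mod 199)
5^32 ≡ 144^2 = 20736 ≡ 40 (mod 199)
5^64 ≡ 40^2 = 1600 ≡ 8 (mod 199)
99 = 64 + 32 + 2 + 1 in binary powers of 2.
So 5^99 ≡ 8 · 40 · 25 · 5 ≡ 1 (mod 199).
Since 5^d ≡ 1 (mod 199), base 5 does not prove 199 composite.

1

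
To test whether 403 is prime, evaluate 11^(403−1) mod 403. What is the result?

233

11^1 ≡ 11 (mod 403)
11^2 ≡ 11^2 = 121 ≡ 121 (mod 403)
11^4 ≡ 121^2 = 14641 ≡ 133 (mod 403)
11^8 ≡ 133^2 = 17689 ≡ 360 (mod 403)
11^16 ≡ 360^2 = 129600 ≡ 237 (mod 403)
11^32 ≡ 237^2 = 56169 ≡ 152 (mod 403)
11^64 ≡ 152^2 = 23104 ≡ 133 (mod 403)
11^128 ≡ 133^2 = 17689 ≡ 360 (mod 403)
11^256 ≡ 360^2 = 129600 ≡ 237 (mod 403)
402 = 256 + 128 + 16 + 2 in binary powers of 2.
So 11^402 ≡ 237 · 360 · 237 · 121 ≡ 233 (mod 403).
Since 233 ≠ 1, base 11 is a Fermat witness: 403 is composite.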